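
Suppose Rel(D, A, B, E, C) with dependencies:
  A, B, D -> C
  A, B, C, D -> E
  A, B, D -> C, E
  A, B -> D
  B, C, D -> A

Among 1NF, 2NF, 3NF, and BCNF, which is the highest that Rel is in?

Candidate keys: {A, B}, {B, C, D}. Prime attributes: {A, B, C, D}.
The left-hand side of every FD is a superkey, so BCNF is satisfied.

BCNF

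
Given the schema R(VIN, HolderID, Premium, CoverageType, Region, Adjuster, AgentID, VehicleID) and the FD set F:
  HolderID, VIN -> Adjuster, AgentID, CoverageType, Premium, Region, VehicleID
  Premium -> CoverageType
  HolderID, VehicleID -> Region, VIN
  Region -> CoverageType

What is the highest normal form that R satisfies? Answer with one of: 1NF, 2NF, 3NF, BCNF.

Candidate keys: {HolderID, VIN}, {HolderID, VehicleID}. Prime attributes: {HolderID, VIN, VehicleID}.
Premium -> CoverageType breaks BCNF: {Premium}⁺ = {CoverageType, Premium}, so {Premium} is not a superkey.
Because {CoverageType} is non-prime and the left side of Premium -> CoverageType is not a superkey, the relation is not in 3NF.
Checking every proper subset of each key, none determines a non-prime attribute — 2NF is satisfied.

2NF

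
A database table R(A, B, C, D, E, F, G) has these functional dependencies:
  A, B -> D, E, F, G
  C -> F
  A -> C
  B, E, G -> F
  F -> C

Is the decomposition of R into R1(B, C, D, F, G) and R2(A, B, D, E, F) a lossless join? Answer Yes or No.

No

Common attributes: {B, D, F}; their closure is {B, C, D, F}.
The closure covers neither R1 nor R2 entirely; the join is not lossless.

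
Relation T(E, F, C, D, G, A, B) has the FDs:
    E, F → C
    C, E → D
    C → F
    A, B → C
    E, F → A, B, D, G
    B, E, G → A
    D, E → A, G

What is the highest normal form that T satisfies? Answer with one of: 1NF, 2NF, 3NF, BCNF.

3NF

Candidate keys: {A, B, E}, {B, D, E}, {B, E, G}, {C, E}, {E, F}. Prime attributes: {A, B, C, D, E, F, G}.
For C → F we have {C}⁺ = {C, F}; {C} is not a superkey, so BCNF fails.
Since {F} ⊆ prime attributes and every other non-superkey FD also has a prime right side, the schema is in 3NF.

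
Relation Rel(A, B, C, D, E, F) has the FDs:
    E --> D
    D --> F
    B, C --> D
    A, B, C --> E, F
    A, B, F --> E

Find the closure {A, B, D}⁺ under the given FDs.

{A, B, D, E, F}

Start with {A, B, D}.
D --> F applies; add {F} → now {A, B, D, F}.
A, B, F --> E applies; add {E} → now {A, B, D, E, F}.
No further FD applies.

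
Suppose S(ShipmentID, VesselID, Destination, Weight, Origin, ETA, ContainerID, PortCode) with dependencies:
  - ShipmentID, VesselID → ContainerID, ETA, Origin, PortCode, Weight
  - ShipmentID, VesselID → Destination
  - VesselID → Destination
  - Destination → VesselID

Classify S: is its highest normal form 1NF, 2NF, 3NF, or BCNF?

3NF

Candidate keys: {Destination, ShipmentID}, {ShipmentID, VesselID}. Prime attributes: {Destination, ShipmentID, VesselID}.
For VesselID → Destination we have {VesselID}⁺ = {Destination, VesselID}; {VesselID} is not a superkey, so BCNF fails.
Its right-hand attributes {Destination} are all prime, as are those of every other non-superkey FD — the relation is in 3NF.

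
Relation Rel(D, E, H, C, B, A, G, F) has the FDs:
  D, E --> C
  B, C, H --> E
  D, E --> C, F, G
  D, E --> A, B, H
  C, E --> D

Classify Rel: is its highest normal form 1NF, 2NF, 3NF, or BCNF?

BCNF

Candidate keys: {B, C, H}, {C, E}, {D, E}. Prime attributes: {B, C, D, E, H}.
Each dependency's left side is a superkey — BCNF holds.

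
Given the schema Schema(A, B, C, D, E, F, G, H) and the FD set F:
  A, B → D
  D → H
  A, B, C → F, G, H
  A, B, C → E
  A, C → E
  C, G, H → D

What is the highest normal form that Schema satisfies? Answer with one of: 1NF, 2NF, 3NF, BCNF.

Candidate key: {A, B, C}. Prime attributes: {A, B, C}.
A, B → D: {A, B}⁺ = {A, B, D, H}, which is not all of the attributes, so the left side is not a superkey — BCNF is violated.
A, B → D has non-prime {D} on the right and a non-superkey on the left, so 3NF fails.
The proper key subset {A, B} of {A, B, C} determines non-prime {D, H}, so the relation is not even in 2NF.

1NF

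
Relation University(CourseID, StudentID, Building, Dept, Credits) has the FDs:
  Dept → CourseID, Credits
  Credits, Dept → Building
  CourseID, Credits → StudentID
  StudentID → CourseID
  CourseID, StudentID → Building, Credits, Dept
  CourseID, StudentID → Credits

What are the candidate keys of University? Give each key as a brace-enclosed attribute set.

{CourseID, Credits}, {Dept}, {StudentID}

{Dept}⁺ = {Building, CourseID, Credits, Dept, StudentID}, which is every attribute, so {Dept} is a candidate key.
{StudentID}⁺ = {Building, CourseID, Credits, Dept, StudentID}, which is every attribute, so {StudentID} is a candidate key.
{CourseID, Credits}⁺ = {Building, CourseID, Credits, Dept, StudentID}, which is every attribute, so {CourseID, Credits} is a candidate key.
Any other superkey properly contains one of these, so there are no further candidate keys.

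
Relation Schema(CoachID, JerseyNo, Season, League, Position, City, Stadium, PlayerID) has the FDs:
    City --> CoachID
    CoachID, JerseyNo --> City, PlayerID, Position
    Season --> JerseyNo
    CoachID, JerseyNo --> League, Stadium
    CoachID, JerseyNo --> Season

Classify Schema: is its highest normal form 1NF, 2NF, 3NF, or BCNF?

3NF

Candidate keys: {City, JerseyNo}, {City, Season}, {CoachID, JerseyNo}, {CoachID, Season}. Prime attributes: {City, CoachID, JerseyNo, Season}.
City --> CoachID breaks BCNF: {City}⁺ = {City, CoachID}, so {City} is not a superkey.
Its right-hand attributes {CoachID} are all prime, as are those of every other non-superkey FD — the relation is in 3NF.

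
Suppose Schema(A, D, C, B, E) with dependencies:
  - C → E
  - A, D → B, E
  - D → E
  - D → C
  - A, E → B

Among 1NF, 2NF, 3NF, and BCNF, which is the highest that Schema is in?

1NF

Candidate key: {A, D}. Prime attributes: {A, D}.
C → E breaks BCNF: {C}⁺ = {C, E}, so {C} is not a superkey.
C → E has non-prime {E} on the right and a non-superkey on the left, so 3NF fails.
{D} is a proper subset of the key {A, D}, and {D}⁺ contains the non-prime attributes {C, E} — a partial dependency, so 2NF is violated.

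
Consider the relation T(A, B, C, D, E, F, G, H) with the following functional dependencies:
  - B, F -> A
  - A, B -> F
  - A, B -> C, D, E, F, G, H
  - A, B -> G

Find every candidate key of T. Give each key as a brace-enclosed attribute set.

{A, B}, {B, F}

No FD produces {B}, so it must be in every candidate key.
{A, B} is a candidate key since {A, B}⁺ = {A, B, C, D, E, F, G, H} covers every attribute.
{B, F} is a candidate key since {B, F}⁺ = {A, B, C, D, E, F, G, H} covers every attribute.
These are minimal and exhaustive — every other superkey contains one of them.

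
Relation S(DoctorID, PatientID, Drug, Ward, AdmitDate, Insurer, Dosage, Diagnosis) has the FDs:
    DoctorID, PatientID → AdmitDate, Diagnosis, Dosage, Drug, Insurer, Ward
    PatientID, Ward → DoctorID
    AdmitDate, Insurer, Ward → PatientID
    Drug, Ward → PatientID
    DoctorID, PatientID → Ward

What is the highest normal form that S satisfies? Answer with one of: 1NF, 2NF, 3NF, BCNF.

Candidate keys: {AdmitDate, Insurer, Ward}, {DoctorID, PatientID}, {Drug, Ward}, {PatientID, Ward}. Prime attributes: {AdmitDate, DoctorID, Drug, Insurer, PatientID, Ward}.
Every FD has a superkey on the left, so the relation is in BCNF.

BCNF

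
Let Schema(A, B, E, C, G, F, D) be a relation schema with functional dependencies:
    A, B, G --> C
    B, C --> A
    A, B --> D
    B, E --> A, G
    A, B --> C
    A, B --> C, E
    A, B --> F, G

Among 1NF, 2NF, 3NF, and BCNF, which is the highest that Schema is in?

Candidate keys: {A, B}, {B, C}, {B, E}. Prime attributes: {A, B, C, E}.
The left-hand side of every FD is a superkey, so BCNF is satisfied.

BCNF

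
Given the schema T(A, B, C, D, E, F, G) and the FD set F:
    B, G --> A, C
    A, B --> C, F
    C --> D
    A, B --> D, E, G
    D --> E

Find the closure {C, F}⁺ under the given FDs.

{C, D, E, F}

Start with {C, F}.
C --> D applies; add {D} → now {C, D, F}.
D --> E applies; add {E} → now {C, D, E, F}.
No further FD applies.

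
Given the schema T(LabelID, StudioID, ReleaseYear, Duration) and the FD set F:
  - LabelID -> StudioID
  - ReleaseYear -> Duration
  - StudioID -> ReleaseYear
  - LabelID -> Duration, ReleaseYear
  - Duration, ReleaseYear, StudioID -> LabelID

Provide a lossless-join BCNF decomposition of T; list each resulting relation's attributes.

{Duration, ReleaseYear}; {LabelID, ReleaseYear, StudioID}

Candidate keys of the original relation: {LabelID}, {StudioID}.
In {Duration, LabelID, ReleaseYear, StudioID}, {ReleaseYear} is not a superkey ({ReleaseYear}⁺ restricted to this set is {Duration, ReleaseYear}), so split on ReleaseYear -> Duration into {Duration, ReleaseYear} and {LabelID, ReleaseYear, StudioID}.
{Duration, ReleaseYear}: every determinant is a superkey — BCNF.
{LabelID, ReleaseYear, StudioID}: every determinant is a superkey — BCNF.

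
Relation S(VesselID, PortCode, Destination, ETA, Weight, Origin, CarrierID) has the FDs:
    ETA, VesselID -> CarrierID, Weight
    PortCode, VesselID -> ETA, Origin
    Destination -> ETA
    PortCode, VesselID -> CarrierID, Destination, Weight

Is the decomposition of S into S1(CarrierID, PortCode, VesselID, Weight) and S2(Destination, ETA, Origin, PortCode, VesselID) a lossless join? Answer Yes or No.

Common attributes: {PortCode, VesselID}; their closure is {CarrierID, Destination, ETA, Origin, PortCode, VesselID, Weight}.
Since S1 ⊆ {CarrierID, Destination, ETA, Origin, PortCode, VesselID, Weight}, the intersection is a superkey of S1; the decomposition is lossless.

Yes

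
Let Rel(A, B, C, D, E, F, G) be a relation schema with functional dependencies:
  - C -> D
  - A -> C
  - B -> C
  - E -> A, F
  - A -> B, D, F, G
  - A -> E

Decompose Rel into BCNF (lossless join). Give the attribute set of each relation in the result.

{A, B, E, F, G}; {B, C}; {C, D}

Candidate keys of the original relation: {A}, {E}.
{A, B, C, D, E, F, G}: {C} determines {C, D} here but is not a superkey — split on C -> D, giving {C, D} and {A, B, C, E, F, G}.
{C, D} has no BCNF violation.
{A, B, C, E, F, G}: {B} determines {B, C} here but is not a superkey — split on B -> C, giving {B, C} and {A, B, E, F, G}.
{B, C} has no BCNF violation.
{A, B, E, F, G} has no BCNF violation.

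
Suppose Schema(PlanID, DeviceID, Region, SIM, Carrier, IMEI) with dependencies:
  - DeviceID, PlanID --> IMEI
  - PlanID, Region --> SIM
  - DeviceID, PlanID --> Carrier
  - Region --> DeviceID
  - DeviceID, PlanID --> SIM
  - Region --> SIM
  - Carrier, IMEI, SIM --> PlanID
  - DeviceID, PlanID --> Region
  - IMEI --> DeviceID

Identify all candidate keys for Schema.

{DeviceID, PlanID} is a candidate key since {DeviceID, PlanID}⁺ = {Carrier, DeviceID, IMEI, PlanID, Region, SIM} covers every attribute.
{IMEI, PlanID} is a candidate key since {IMEI, PlanID}⁺ = {Carrier, DeviceID, IMEI, PlanID, Region, SIM} covers every attribute.
{PlanID, Region} is a candidate key since {PlanID, Region}⁺ = {Carrier, DeviceID, IMEI, PlanID, Region, SIM} covers every attribute.
{Carrier, IMEI, Region} is a candidate key since {Carrier, IMEI, Region}⁺ = {Carrier, DeviceID, IMEI, PlanID, Region, SIM} covers every attribute.
{Carrier, IMEI, SIM} is a candidate key since {Carrier, IMEI, SIM}⁺ = {Carrier, DeviceID, IMEI, PlanID, Region, SIM} covers every attribute.
No proper subset of any of these is a key, and no other minimal superkey exists.

{Carrier, IMEI, Region}, {Carrier, IMEI, SIM}, {DeviceID, PlanID}, {IMEI, PlanID}, {PlanID, Region}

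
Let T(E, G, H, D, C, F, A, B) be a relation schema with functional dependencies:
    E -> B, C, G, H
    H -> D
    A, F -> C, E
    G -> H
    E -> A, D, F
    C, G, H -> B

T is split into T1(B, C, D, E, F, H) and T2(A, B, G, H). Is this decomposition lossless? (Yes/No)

No

The shared attributes are {B, H} and {B, H}⁺ = {B, D, H}.
Neither T1 nor T2 is contained in that closure, so the decomposition is lossy.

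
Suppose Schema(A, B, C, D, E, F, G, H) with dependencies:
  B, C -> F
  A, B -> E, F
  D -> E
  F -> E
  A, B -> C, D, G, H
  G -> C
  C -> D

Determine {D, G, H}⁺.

Start with {D, G, H}.
D -> E applies; add {E} → now {D, E, G, H}.
G -> C applies; add {C} → now {C, D, E, G, H}.
No further FD applies.

{C, D, E, G, H}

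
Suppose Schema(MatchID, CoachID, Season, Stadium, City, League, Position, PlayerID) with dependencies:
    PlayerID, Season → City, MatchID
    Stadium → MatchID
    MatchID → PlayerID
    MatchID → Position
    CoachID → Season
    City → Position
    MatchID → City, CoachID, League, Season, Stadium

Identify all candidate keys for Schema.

{MatchID}⁺ = {City, CoachID, League, MatchID, PlayerID, Position, Season, Stadium}, which is every attribute, so {MatchID} is a candidate key.
{Stadium}⁺ = {City, CoachID, League, MatchID, PlayerID, Position, Season, Stadium}, which is every attribute, so {Stadium} is a candidate key.
{CoachID, PlayerID}⁺ = {City, CoachID, League, MatchID, PlayerID, Position, Season, Stadium}, which is every attribute, so {CoachID, PlayerID} is a candidate key.
{PlayerID, Season}⁺ = {City, CoachID, League, MatchID, PlayerID, Position, Season, Stadium}, which is every attribute, so {PlayerID, Season} is a candidate key.
Any other superkey properly contains one of these, so there are no further candidate keys.

{CoachID, PlayerID}, {MatchID}, {PlayerID, Season}, {Stadium}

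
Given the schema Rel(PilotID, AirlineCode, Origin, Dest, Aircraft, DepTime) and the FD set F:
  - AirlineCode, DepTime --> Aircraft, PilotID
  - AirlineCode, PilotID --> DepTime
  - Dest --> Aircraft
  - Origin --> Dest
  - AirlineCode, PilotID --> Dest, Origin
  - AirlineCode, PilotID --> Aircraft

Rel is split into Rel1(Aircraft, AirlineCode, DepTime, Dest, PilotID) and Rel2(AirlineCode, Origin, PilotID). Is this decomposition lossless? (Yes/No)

The shared attributes are {AirlineCode, PilotID} and {AirlineCode, PilotID}⁺ = {Aircraft, AirlineCode, DepTime, Dest, Origin, PilotID}.
Since Rel1 ⊆ {Aircraft, AirlineCode, DepTime, Dest, Origin, PilotID}, the intersection is a superkey of Rel1; the decomposition is lossless.

Yes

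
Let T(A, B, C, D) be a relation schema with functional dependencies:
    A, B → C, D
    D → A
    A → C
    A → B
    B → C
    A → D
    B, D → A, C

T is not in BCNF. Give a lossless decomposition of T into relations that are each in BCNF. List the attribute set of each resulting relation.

{A, B, D}; {B, C}

Candidate keys of the original relation: {A}, {D}.
Within {A, B, C, D}: {B}⁺ ∩ {A, B, C, D} = {B, C}, not the whole set, so B → C violates BCNF; decompose into {B, C} and {A, B, D}.
{B, C} is in BCNF.
{A, B, D} is in BCNF.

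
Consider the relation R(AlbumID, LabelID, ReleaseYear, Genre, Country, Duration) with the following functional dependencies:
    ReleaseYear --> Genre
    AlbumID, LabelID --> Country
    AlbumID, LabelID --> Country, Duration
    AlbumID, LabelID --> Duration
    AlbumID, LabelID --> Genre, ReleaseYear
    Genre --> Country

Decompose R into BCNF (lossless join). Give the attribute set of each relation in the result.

Candidate key of the original relation: {AlbumID, LabelID}.
Within {AlbumID, Country, Duration, Genre, LabelID, ReleaseYear}: {ReleaseYear}⁺ ∩ {AlbumID, Country, Duration, Genre, LabelID, ReleaseYear} = {Country, Genre, ReleaseYear}, not the whole set, so ReleaseYear --> Country, Genre violates BCNF; decompose into {Country, Genre, ReleaseYear} and {AlbumID, Duration, LabelID, ReleaseYear}.
Within {Country, Genre, ReleaseYear}: {Genre}⁺ ∩ {Country, Genre, ReleaseYear} = {Country, Genre}, not the whole set, so Genre --> Country violates BCNF; decompose into {Country, Genre} and {Genre, ReleaseYear}.
{Country, Genre} has no BCNF violation.
{Genre, ReleaseYear} has no BCNF violation.
{AlbumID, Duration, LabelID, ReleaseYear} has no BCNF violation.

{AlbumID, Duration, LabelID, ReleaseYear}; {Country, Genre}; {Genre, ReleaseYear}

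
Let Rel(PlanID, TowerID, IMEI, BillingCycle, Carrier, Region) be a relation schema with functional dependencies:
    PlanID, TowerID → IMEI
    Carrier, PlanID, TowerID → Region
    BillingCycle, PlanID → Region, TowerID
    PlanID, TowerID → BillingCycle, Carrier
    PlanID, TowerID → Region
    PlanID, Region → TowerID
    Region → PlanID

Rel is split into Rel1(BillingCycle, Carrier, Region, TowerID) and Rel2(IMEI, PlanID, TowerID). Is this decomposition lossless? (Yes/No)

Rel1 ∩ Rel2 = {TowerID}; its closure under F is {TowerID}.
Neither Rel1 nor Rel2 is contained in that closure, so the decomposition is lossy.

No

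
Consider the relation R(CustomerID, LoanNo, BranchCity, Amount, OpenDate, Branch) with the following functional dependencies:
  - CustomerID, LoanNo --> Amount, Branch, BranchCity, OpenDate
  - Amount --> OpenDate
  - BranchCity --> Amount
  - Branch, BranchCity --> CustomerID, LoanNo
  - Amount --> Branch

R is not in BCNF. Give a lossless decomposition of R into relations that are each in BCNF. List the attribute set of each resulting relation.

{Amount, Branch, OpenDate}; {Amount, BranchCity, CustomerID, LoanNo}

Candidate keys of the original relation: {BranchCity}, {CustomerID, LoanNo}.
{Amount, Branch, BranchCity, CustomerID, LoanNo, OpenDate}: {Amount} determines {Amount, Branch, OpenDate} here but is not a superkey — split on Amount --> Branch, OpenDate, giving {Amount, Branch, OpenDate} and {Amount, BranchCity, CustomerID, LoanNo}.
{Amount, Branch, OpenDate} has no BCNF violation.
{Amount, BranchCity, CustomerID, LoanNo} has no BCNF violation.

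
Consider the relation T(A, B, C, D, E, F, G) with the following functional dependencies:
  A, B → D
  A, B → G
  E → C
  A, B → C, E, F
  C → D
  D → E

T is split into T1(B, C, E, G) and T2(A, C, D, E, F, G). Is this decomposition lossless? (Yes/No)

No

Common attributes: {C, E, G}; their closure is {C, D, E, G}.
Neither T1 nor T2 is contained in that closure, so the decomposition is lossy.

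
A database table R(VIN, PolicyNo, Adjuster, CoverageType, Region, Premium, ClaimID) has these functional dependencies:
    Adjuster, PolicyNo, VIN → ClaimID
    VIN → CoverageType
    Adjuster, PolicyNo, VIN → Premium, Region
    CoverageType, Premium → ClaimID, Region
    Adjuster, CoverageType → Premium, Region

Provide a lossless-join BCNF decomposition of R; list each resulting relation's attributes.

{Adjuster, PolicyNo, VIN}; {Adjuster, Premium, VIN}; {ClaimID, Premium, Region, VIN}; {CoverageType, VIN}

Candidate key of the original relation: {Adjuster, PolicyNo, VIN}.
Within {Adjuster, ClaimID, CoverageType, PolicyNo, Premium, Region, VIN}: {VIN}⁺ ∩ {Adjuster, ClaimID, CoverageType, PolicyNo, Premium, Region, VIN} = {CoverageType, VIN}, not the whole set, so VIN → CoverageType violates BCNF; decompose into {CoverageType, VIN} and {Adjuster, ClaimID, PolicyNo, Premium, Region, VIN}.
{CoverageType, VIN} is in BCNF.
Within {Adjuster, ClaimID, PolicyNo, Premium, Region, VIN}: {Adjuster, VIN}⁺ ∩ {Adjuster, ClaimID, PolicyNo, Premium, Region, VIN} = {Adjuster, ClaimID, Premium, Region, VIN}, not the whole set, so Adjuster, VIN → ClaimID, Premium, Region violates BCNF; decompose into {Adjuster, ClaimID, Premium, Region, VIN} and {Adjuster, PolicyNo, VIN}.
Within {Adjuster, ClaimID, Premium, Region, VIN}: {Premium, VIN}⁺ ∩ {Adjuster, ClaimID, Premium, Region, VIN} = {ClaimID, Premium, Region, VIN}, not the whole set, so Premium, VIN → ClaimID, Region violates BCNF; decompose into {ClaimID, Premium, Region, VIN} and {Adjuster, Premium, VIN}.
{ClaimID, Premium, Region, VIN} is in BCNF.
{Adjuster, Premium, VIN} is in BCNF.
{Adjuster, PolicyNo, VIN} is in BCNF.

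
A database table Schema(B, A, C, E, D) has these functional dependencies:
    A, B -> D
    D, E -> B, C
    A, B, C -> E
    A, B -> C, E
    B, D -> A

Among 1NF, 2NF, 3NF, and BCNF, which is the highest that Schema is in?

Candidate keys: {A, B}, {B, D}, {D, E}. Prime attributes: {A, B, D, E}.
The left-hand side of every FD is a superkey, so BCNF is satisfied.

BCNF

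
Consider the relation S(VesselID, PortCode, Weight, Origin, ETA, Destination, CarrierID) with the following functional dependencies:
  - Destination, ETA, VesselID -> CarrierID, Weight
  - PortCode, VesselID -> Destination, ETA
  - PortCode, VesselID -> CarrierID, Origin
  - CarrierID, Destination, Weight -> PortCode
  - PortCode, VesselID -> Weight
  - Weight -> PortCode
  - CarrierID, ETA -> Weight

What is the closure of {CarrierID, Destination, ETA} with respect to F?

Start with {CarrierID, Destination, ETA}.
CarrierID, ETA -> Weight applies; add {Weight} → now {CarrierID, Destination, ETA, Weight}.
CarrierID, Destination, Weight -> PortCode applies; add {PortCode} → now {CarrierID, Destination, ETA, PortCode, Weight}.
No further FD applies.

{CarrierID, Destination, ETA, PortCode, Weight}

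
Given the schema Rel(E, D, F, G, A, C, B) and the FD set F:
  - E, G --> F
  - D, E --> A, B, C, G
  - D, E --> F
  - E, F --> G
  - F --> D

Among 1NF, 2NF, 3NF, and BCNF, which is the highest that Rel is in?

Candidate keys: {D, E}, {E, F}, {E, G}. Prime attributes: {D, E, F, G}.
For F --> D we have {F}⁺ = {D, F}; {F} is not a superkey, so BCNF fails.
Its right-hand attributes {D} are all prime, as are those of every other non-superkey FD — the relation is in 3NF.

3NF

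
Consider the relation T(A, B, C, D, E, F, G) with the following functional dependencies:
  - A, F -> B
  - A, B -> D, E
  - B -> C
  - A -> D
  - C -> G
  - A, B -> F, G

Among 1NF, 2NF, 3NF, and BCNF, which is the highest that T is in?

1NF

Candidate keys: {A, B}, {A, F}. Prime attributes: {A, B, F}.
B -> C breaks BCNF: {B}⁺ = {B, C, G}, so {B} is not a superkey.
B -> C has non-prime {C} on the right and a non-superkey on the left, so 3NF fails.
{A} is a proper subset of the key {A, B}, and {A}⁺ contains the non-prime attribute {D} — a partial dependency, so 2NF is violated.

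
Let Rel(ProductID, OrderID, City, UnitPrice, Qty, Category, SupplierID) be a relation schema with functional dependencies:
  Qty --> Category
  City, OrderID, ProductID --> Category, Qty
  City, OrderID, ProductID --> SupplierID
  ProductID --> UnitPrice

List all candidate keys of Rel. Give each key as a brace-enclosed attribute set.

No FD produces {City, OrderID, ProductID}, so they must be in every candidate key.
{City, OrderID, ProductID}⁺ = {Category, City, OrderID, ProductID, Qty, SupplierID, UnitPrice}, which is every attribute, so {City, OrderID, ProductID} is a candidate key.
No smaller or unrelated set reaches every attribute, so there are no other keys.

{City, OrderID, ProductID}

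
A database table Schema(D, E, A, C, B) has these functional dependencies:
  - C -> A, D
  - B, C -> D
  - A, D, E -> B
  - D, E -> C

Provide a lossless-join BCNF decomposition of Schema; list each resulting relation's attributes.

Candidate keys of the original relation: {C, E}, {D, E}.
{A, B, C, D, E}: {C} determines {A, C, D} here but is not a superkey — split on C -> A, D, giving {A, C, D} and {B, C, E}.
{A, C, D} is in BCNF.
{B, C, E} is in BCNF.

{A, C, D}; {B, C, E}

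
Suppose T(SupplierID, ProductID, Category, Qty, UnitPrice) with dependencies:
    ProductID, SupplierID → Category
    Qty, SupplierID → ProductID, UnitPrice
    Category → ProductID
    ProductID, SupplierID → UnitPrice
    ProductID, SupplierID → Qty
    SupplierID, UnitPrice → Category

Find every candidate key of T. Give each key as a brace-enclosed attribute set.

Attributes never on any right-hand side: {SupplierID} — every candidate key must contain it.
{Category, SupplierID} is a candidate key since {Category, SupplierID}⁺ = {Category, ProductID, Qty, SupplierID, UnitPrice} covers every attribute.
{ProductID, SupplierID} is a candidate key since {ProductID, SupplierID}⁺ = {Category, ProductID, Qty, SupplierID, UnitPrice} covers every attribute.
{Qty, SupplierID} is a candidate key since {Qty, SupplierID}⁺ = {Category, ProductID, Qty, SupplierID, UnitPrice} covers every attribute.
{SupplierID, UnitPrice} is a candidate key since {SupplierID, UnitPrice}⁺ = {Category, ProductID, Qty, SupplierID, UnitPrice} covers every attribute.
Any other superkey properly contains one of these, so there are no further candidate keys.

{Category, SupplierID}, {ProductID, SupplierID}, {Qty, SupplierID}, {SupplierID, UnitPrice}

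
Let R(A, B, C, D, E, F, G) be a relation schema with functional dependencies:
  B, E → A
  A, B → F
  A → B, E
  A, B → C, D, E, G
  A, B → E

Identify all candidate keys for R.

{A}⁺ = {A, B, C, D, E, F, G} — all of the relation — so {A} is a candidate key.
{B, E}⁺ = {A, B, C, D, E, F, G} — all of the relation — so {B, E} is a candidate key.
Any other superkey properly contains one of these, so there are no further candidate keys.

{A}, {B, E}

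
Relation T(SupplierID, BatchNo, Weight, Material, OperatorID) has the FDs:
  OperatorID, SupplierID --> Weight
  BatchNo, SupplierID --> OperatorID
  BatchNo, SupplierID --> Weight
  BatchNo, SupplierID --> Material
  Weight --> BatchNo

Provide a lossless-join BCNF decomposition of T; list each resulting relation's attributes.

Candidate keys of the original relation: {BatchNo, SupplierID}, {OperatorID, SupplierID}, {SupplierID, Weight}.
{BatchNo, Material, OperatorID, SupplierID, Weight}: {Weight} determines {BatchNo, Weight} here but is not a superkey — split on Weight --> BatchNo, giving {BatchNo, Weight} and {Material, OperatorID, SupplierID, Weight}.
{BatchNo, Weight}: every determinant is a superkey — BCNF.
{Material, OperatorID, SupplierID, Weight}: every determinant is a superkey — BCNF.

{BatchNo, Weight}; {Material, OperatorID, SupplierID, Weight}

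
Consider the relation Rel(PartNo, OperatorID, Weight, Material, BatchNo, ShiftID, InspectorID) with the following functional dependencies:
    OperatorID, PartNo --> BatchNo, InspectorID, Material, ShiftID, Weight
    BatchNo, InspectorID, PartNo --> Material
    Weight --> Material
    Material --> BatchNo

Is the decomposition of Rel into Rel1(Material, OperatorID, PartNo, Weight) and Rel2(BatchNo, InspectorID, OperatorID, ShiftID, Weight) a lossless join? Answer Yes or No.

The shared attributes are {OperatorID, Weight} and {OperatorID, Weight}⁺ = {BatchNo, Material, OperatorID, Weight}.
The closure covers neither Rel1 nor Rel2 entirely; the join is not lossless.

No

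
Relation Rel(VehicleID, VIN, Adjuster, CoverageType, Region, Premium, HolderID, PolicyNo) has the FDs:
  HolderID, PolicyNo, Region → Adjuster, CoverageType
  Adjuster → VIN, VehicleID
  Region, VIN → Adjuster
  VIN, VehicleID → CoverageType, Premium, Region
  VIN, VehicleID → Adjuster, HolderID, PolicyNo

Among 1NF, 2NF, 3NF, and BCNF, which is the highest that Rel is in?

Candidate keys: {Adjuster}, {HolderID, PolicyNo, Region}, {Region, VIN}, {VIN, VehicleID}. Prime attributes: {Adjuster, HolderID, PolicyNo, Region, VIN, VehicleID}.
Each dependency's left side is a superkey — BCNF holds.

BCNF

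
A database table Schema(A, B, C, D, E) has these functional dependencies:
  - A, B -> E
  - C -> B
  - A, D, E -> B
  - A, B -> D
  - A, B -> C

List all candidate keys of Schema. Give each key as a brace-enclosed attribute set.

No FD produces {A}, so it must be in every candidate key.
{A, B} is a candidate key since {A, B}⁺ = {A, B, C, D, E} covers every attribute.
{A, C} is a candidate key since {A, C}⁺ = {A, B, C, D, E} covers every attribute.
{A, D, E} is a candidate key since {A, D, E}⁺ = {A, B, C, D, E} covers every attribute.
Any other superkey properly contains one of these, so there are no further candidate keys.

{A, B}, {A, C}, {A, D, E}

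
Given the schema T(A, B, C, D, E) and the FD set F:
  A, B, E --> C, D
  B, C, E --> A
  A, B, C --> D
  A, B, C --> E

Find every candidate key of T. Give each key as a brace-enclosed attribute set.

{A, B, C}, {A, B, E}, {B, C, E}

No FD produces {B}, so it must be in every candidate key.
{A, B, C}⁺ = {A, B, C, D, E} — all of the relation — so {A, B, C} is a candidate key.
{A, B, E}⁺ = {A, B, C, D, E} — all of the relation — so {A, B, E} is a candidate key.
{B, C, E}⁺ = {A, B, C, D, E} — all of the relation — so {B, C, E} is a candidate key.
These are minimal and exhaustive — every other superkey contains one of them.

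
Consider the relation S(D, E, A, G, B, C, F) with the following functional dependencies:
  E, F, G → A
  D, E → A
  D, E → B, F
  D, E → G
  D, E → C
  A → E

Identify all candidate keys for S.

{A, D}, {D, E}

Attributes never on any right-hand side: {D} — every candidate key must contain it.
{A, D}⁺ = {A, B, C, D, E, F, G}, which is every attribute, so {A, D} is a candidate key.
{D, E}⁺ = {A, B, C, D, E, F, G}, which is every attribute, so {D, E} is a candidate key.
No proper subset of any of these is a key, and no other minimal superkey exists.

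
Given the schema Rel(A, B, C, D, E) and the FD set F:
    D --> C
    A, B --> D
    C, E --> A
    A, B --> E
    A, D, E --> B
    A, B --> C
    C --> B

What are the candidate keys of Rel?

Closure of {A, B} is {A, B, C, D, E}, the whole schema; {A, B} is a candidate key.
Closure of {A, C} is {A, B, C, D, E}, the whole schema; {A, C} is a candidate key.
Closure of {A, D} is {A, B, C, D, E}, the whole schema; {A, D} is a candidate key.
Closure of {C, E} is {A, B, C, D, E}, the whole schema; {C, E} is a candidate key.
Closure of {D, E} is {A, B, C, D, E}, the whole schema; {D, E} is a candidate key.
These are minimal and exhaustive — every other superkey contains one of them.

{A, B}, {A, C}, {A, D}, {C, E}, {D, E}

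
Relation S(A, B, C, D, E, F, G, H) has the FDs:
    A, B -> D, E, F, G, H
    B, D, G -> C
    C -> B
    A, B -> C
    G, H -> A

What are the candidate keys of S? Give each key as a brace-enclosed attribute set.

{A, B}, {A, C}, {B, G, H}, {C, G, H}

{A, B}⁺ = {A, B, C, D, E, F, G, H}, which is every attribute, so {A, B} is a candidate key.
{A, C}⁺ = {A, B, C, D, E, F, G, H}, which is every attribute, so {A, C} is a candidate key.
{B, G, H}⁺ = {A, B, C, D, E, F, G, H}, which is every attribute, so {B, G, H} is a candidate key.
{C, G, H}⁺ = {A, B, C, D, E, F, G, H}, which is every attribute, so {C, G, H} is a candidate key.
Any other superkey properly contains one of these, so there are no further candidate keys.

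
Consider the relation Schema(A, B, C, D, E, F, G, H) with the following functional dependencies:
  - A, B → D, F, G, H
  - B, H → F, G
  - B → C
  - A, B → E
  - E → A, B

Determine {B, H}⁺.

{B, C, F, G, H}

Start with {B, H}.
B, H → F, G applies; add {F, G} → now {B, F, G, H}.
B → C applies; add {C} → now {B, C, F, G, H}.
No further FD applies.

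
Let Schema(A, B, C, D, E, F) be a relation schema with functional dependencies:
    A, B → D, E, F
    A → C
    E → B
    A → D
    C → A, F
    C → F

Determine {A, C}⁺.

Start with {A, C}.
A → D applies; add {D} → now {A, C, D}.
C → A, F applies; add {F} → now {A, C, D, F}.
No further FD applies.

{A, C, D, F}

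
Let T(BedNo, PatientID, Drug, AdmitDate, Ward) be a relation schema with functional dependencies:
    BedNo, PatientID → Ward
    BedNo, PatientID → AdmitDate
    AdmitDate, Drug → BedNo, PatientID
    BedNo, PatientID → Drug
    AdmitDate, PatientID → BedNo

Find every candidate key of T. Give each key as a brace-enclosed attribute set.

{AdmitDate, Drug} is a candidate key since {AdmitDate, Drug}⁺ = {AdmitDate, BedNo, Drug, PatientID, Ward} covers every attribute.
{AdmitDate, PatientID} is a candidate key since {AdmitDate, PatientID}⁺ = {AdmitDate, BedNo, Drug, PatientID, Ward} covers every attribute.
{BedNo, PatientID} is a candidate key since {BedNo, PatientID}⁺ = {AdmitDate, BedNo, Drug, PatientID, Ward} covers every attribute.
These are minimal and exhaustive — every other superkey contains one of them.

{AdmitDate, Drug}, {AdmitDate, PatientID}, {BedNo, PatientID}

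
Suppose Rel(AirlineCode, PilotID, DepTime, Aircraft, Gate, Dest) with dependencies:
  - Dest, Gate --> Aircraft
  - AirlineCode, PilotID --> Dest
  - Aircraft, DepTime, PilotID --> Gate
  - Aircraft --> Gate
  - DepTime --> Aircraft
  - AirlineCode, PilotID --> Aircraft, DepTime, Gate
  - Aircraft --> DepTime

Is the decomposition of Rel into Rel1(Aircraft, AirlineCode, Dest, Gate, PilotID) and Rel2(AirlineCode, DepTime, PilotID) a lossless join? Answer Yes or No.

Common attributes: {AirlineCode, PilotID}; their closure is {Aircraft, AirlineCode, DepTime, Dest, Gate, PilotID}.
Since Rel1 ⊆ {Aircraft, AirlineCode, DepTime, Dest, Gate, PilotID}, the intersection is a superkey of Rel1; the decomposition is lossless.

Yes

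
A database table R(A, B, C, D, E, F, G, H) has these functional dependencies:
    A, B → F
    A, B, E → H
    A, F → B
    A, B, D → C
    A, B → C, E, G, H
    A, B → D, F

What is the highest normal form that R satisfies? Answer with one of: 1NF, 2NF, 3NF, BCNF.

Candidate keys: {A, B}, {A, F}. Prime attributes: {A, B, F}.
Every FD has a superkey on the left, so the relation is in BCNF.

BCNF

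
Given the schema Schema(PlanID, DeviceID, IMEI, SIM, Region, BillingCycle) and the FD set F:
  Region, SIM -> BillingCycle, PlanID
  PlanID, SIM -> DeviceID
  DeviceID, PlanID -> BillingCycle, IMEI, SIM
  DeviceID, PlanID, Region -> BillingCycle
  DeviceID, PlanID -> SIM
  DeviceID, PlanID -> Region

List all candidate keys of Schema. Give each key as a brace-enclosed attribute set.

{DeviceID, PlanID}, {PlanID, SIM}, {Region, SIM}

{DeviceID, PlanID}⁺ = {BillingCycle, DeviceID, IMEI, PlanID, Region, SIM}, which is every attribute, so {DeviceID, PlanID} is a candidate key.
{PlanID, SIM}⁺ = {BillingCycle, DeviceID, IMEI, PlanID, Region, SIM}, which is every attribute, so {PlanID, SIM} is a candidate key.
{Region, SIM}⁺ = {BillingCycle, DeviceID, IMEI, PlanID, Region, SIM}, which is every attribute, so {Region, SIM} is a candidate key.
No proper subset of any of these is a key, and no other minimal superkey exists.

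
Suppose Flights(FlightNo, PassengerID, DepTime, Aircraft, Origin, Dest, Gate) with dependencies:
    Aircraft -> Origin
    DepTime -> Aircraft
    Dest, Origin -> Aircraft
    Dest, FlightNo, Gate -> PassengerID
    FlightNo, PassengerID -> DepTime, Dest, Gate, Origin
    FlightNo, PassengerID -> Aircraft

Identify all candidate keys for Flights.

{Dest, FlightNo, Gate}, {FlightNo, PassengerID}

{FlightNo} never appears on the right of any FD, so every key must include it.
Closure of {FlightNo, PassengerID} is {Aircraft, DepTime, Dest, FlightNo, Gate, Origin, PassengerID}, the whole schema; {FlightNo, PassengerID} is a candidate key.
Closure of {Dest, FlightNo, Gate} is {Aircraft, DepTime, Dest, FlightNo, Gate, Origin, PassengerID}, the whole schema; {Dest, FlightNo, Gate} is a candidate key.
These are minimal and exhaustive — every other superkey contains one of them.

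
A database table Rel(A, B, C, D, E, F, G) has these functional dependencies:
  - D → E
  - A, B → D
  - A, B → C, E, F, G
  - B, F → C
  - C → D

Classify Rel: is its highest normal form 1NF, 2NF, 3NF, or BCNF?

Candidate key: {A, B}. Prime attributes: {A, B}.
For D → E we have {D}⁺ = {D, E}; {D} is not a superkey, so BCNF fails.
D → E determines the non-prime attribute {E} from a non-superkey — 3NF is violated.
Checking every proper subset of each key, none determines a non-prime attribute — 2NF is satisfied.

2NF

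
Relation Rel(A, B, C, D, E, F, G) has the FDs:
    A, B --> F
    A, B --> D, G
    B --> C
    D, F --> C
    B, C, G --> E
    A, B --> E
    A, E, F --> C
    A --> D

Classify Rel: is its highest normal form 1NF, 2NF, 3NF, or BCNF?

1NF

Candidate key: {A, B}. Prime attributes: {A, B}.
For B --> C we have {B}⁺ = {B, C}; {B} is not a superkey, so BCNF fails.
Because {C} is non-prime and the left side of B --> C is not a superkey, the relation is not in 3NF.
Since {A} ⊂ {A, B} and {A}⁺ ⊇ {D} with {D} non-prime, there is a partial dependency; 2NF fails.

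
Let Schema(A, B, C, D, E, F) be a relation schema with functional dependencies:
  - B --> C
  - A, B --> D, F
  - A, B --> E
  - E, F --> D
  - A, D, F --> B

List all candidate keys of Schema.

{A, B}, {A, D, F}, {A, E, F}

Attributes never on any right-hand side: {A} — every candidate key must contain it.
Closure of {A, B} is {A, B, C, D, E, F}, the whole schema; {A, B} is a candidate key.
Closure of {A, D, F} is {A, B, C, D, E, F}, the whole schema; {A, D, F} is a candidate key.
Closure of {A, E, F} is {A, B, C, D, E, F}, the whole schema; {A, E, F} is a candidate key.
No proper subset of any of these is a key, and no other minimal superkey exists.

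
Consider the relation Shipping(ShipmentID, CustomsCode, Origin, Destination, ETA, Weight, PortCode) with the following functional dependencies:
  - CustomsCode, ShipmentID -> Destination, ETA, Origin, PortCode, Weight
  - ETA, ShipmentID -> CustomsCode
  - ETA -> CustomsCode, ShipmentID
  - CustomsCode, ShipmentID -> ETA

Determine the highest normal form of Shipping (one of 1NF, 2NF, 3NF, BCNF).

Candidate keys: {CustomsCode, ShipmentID}, {ETA}. Prime attributes: {CustomsCode, ETA, ShipmentID}.
The left-hand side of every FD is a superkey, so BCNF is satisfied.

BCNF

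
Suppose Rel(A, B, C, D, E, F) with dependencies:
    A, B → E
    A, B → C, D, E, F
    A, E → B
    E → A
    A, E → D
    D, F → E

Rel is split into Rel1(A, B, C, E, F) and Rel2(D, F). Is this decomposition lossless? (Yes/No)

No

The shared attributes are {F} and {F}⁺ = {F}.
Rel1 ⊄ {F} and Rel2 ⊄ {F}, so the split is lossy.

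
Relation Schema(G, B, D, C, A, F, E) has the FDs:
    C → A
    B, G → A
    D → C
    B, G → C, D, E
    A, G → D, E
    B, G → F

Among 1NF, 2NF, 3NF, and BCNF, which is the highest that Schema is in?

Candidate key: {B, G}. Prime attributes: {B, G}.
C → A: {C}⁺ = {A, C}, which is not all of the attributes, so the left side is not a superkey — BCNF is violated.
Because {A} is non-prime and the left side of C → A is not a superkey, the relation is not in 3NF.
No non-prime attribute depends on a proper subset of any candidate key, so 2NF holds.

2NF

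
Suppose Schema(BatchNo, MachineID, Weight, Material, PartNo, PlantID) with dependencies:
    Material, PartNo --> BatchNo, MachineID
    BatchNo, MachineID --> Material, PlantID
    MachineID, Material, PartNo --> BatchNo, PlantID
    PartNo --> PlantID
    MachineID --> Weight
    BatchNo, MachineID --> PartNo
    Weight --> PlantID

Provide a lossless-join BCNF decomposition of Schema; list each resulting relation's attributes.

{BatchNo, MachineID, Material, PartNo}; {MachineID, Weight}; {PartNo, PlantID}

Candidate keys of the original relation: {BatchNo, MachineID}, {Material, PartNo}.
{BatchNo, MachineID, Material, PartNo, PlantID, Weight}: {PartNo} determines {PartNo, PlantID} here but is not a superkey — split on PartNo --> PlantID, giving {PartNo, PlantID} and {BatchNo, MachineID, Material, PartNo, Weight}.
{PartNo, PlantID} is in BCNF.
{BatchNo, MachineID, Material, PartNo, Weight}: {MachineID} determines {MachineID, Weight} here but is not a superkey — split on MachineID --> Weight, giving {MachineID, Weight} and {BatchNo, MachineID, Material, PartNo}.
{MachineID, Weight} is in BCNF.
{BatchNo, MachineID, Material, PartNo} is in BCNF.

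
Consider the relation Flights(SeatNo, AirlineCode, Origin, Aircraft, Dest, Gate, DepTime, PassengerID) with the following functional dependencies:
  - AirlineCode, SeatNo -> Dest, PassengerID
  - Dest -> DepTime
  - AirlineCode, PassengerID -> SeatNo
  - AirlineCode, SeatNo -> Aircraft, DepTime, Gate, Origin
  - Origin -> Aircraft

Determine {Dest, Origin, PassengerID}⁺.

Start with {Dest, Origin, PassengerID}.
Dest -> DepTime applies; add {DepTime} → now {DepTime, Dest, Origin, PassengerID}.
Origin -> Aircraft applies; add {Aircraft} → now {Aircraft, DepTime, Dest, Origin, PassengerID}.
No further FD applies.

{Aircraft, DepTime, Dest, Origin, PassengerID}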